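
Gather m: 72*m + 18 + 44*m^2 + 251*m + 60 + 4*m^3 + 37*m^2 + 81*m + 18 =4*m^3 + 81*m^2 + 404*m + 96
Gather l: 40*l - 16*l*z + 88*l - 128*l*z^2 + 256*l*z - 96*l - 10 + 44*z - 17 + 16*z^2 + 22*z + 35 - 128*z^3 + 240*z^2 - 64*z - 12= l*(-128*z^2 + 240*z + 32) - 128*z^3 + 256*z^2 + 2*z - 4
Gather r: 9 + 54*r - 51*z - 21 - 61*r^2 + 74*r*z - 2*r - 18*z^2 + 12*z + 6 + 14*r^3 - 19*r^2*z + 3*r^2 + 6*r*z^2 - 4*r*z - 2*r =14*r^3 + r^2*(-19*z - 58) + r*(6*z^2 + 70*z + 50) - 18*z^2 - 39*z - 6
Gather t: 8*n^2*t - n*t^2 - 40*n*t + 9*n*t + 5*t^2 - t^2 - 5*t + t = t^2*(4 - n) + t*(8*n^2 - 31*n - 4)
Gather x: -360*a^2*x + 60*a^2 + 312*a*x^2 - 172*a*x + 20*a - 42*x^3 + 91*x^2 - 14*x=60*a^2 + 20*a - 42*x^3 + x^2*(312*a + 91) + x*(-360*a^2 - 172*a - 14)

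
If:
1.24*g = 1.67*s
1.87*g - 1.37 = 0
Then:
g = 0.73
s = 0.54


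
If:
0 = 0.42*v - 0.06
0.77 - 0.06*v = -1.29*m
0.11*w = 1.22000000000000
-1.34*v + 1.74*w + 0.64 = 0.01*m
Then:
No Solution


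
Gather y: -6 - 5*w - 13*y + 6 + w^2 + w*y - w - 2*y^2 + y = w^2 - 6*w - 2*y^2 + y*(w - 12)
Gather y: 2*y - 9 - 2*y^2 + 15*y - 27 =-2*y^2 + 17*y - 36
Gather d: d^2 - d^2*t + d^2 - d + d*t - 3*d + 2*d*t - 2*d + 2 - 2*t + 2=d^2*(2 - t) + d*(3*t - 6) - 2*t + 4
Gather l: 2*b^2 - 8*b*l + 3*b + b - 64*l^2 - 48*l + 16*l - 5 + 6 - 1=2*b^2 + 4*b - 64*l^2 + l*(-8*b - 32)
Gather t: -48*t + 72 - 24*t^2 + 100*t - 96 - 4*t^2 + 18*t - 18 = -28*t^2 + 70*t - 42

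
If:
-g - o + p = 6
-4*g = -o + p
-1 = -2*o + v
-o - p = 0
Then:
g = -6/5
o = -12/5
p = 12/5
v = -29/5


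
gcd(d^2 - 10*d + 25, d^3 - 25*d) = d - 5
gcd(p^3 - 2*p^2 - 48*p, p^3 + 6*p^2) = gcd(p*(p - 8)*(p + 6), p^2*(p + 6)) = p^2 + 6*p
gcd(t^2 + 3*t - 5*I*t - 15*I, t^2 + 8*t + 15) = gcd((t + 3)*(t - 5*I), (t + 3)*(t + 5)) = t + 3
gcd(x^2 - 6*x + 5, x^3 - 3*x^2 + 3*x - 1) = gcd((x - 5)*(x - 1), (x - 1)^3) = x - 1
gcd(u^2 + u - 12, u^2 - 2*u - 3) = u - 3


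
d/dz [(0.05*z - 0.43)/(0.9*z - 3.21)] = (0.20385*z - 0.727065)/(0.9*z - 3.21)^3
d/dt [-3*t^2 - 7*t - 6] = -6*t - 7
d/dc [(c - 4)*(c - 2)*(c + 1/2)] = 3*c^2 - 11*c + 5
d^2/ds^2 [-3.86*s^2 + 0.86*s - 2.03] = -7.72000000000000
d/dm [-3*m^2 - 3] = -6*m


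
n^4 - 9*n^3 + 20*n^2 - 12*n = n*(n - 6)*(n - 2)*(n - 1)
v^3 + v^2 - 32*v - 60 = (v - 6)*(v + 2)*(v + 5)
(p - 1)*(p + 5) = p^2 + 4*p - 5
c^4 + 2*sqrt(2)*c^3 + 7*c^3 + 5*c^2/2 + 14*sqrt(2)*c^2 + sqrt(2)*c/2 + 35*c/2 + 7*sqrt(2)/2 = (c + 7)*(c + sqrt(2)/2)^2*(c + sqrt(2))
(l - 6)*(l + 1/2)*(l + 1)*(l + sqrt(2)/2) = l^4 - 9*l^3/2 + sqrt(2)*l^3/2 - 17*l^2/2 - 9*sqrt(2)*l^2/4 - 17*sqrt(2)*l/4 - 3*l - 3*sqrt(2)/2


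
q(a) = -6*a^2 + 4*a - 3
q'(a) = 4 - 12*a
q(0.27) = -2.36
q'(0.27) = 0.76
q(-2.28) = -43.31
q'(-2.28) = 31.36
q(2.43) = -28.71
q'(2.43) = -25.16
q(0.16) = -2.51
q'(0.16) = 2.08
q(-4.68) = -153.13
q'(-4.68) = 60.16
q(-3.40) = -85.96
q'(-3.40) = 44.80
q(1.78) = -14.89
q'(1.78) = -17.36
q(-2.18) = -40.23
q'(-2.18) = 30.16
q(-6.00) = -243.00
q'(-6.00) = 76.00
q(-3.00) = -69.00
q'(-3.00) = 40.00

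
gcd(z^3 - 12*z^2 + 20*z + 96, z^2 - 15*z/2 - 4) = z - 8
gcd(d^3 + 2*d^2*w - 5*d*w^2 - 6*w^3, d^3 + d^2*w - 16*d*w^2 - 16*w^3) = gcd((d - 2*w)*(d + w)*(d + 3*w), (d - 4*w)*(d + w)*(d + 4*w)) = d + w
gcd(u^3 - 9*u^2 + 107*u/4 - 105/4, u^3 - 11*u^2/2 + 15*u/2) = u^2 - 11*u/2 + 15/2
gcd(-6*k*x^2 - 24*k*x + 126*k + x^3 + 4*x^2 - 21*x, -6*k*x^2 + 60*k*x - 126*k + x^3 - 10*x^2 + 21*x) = -6*k*x + 18*k + x^2 - 3*x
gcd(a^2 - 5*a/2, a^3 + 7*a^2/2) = a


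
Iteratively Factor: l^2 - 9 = (l - 3)*(l + 3)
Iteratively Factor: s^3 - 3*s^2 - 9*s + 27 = (s + 3)*(s^2 - 6*s + 9) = (s - 3)*(s + 3)*(s - 3)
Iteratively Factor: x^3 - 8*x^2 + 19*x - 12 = (x - 1)*(x^2 - 7*x + 12) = (x - 3)*(x - 1)*(x - 4)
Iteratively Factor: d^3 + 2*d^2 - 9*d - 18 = (d - 3)*(d^2 + 5*d + 6) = (d - 3)*(d + 3)*(d + 2)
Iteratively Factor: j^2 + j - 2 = (j + 2)*(j - 1)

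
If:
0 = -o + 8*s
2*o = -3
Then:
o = -3/2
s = -3/16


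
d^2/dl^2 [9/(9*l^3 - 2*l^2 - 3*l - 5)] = 18*((2 - 27*l)*(-9*l^3 + 2*l^2 + 3*l + 5) - (-27*l^2 + 4*l + 3)^2)/(-9*l^3 + 2*l^2 + 3*l + 5)^3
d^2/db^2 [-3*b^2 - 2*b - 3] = -6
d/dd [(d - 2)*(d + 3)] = 2*d + 1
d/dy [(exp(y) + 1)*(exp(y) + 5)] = 2*(exp(y) + 3)*exp(y)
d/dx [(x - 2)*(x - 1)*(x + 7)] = 3*x^2 + 8*x - 19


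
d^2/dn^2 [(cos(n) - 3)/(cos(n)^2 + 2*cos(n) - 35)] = (-9*(1 - cos(2*n))^2*cos(n)/4 + 7*(1 - cos(2*n))^2/2 - 983*cos(n) + 186*cos(2*n) - 99*cos(3*n)/2 + cos(5*n)/2 + 78)/((cos(n) - 5)^3*(cos(n) + 7)^3)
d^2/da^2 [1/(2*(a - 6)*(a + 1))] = ((a - 6)^2 + (a - 6)*(a + 1) + (a + 1)^2)/((a - 6)^3*(a + 1)^3)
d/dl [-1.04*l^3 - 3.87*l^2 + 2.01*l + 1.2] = -3.12*l^2 - 7.74*l + 2.01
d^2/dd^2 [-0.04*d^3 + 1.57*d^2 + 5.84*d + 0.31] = 3.14 - 0.24*d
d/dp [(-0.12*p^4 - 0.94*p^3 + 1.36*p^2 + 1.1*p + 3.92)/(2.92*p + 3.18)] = (-1.0512*p^4 - 7.016*p^3 - 4.9964*p^2 + 8.6496*p - 7.9484)/(8.5264*p^2 + 18.5712*p + 10.1124)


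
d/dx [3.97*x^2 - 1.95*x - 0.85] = 7.94*x - 1.95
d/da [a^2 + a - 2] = 2*a + 1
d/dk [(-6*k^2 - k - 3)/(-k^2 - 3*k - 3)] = (17*k^2 + 30*k - 6)/(k^4 + 6*k^3 + 15*k^2 + 18*k + 9)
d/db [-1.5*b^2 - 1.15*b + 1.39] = -3.0*b - 1.15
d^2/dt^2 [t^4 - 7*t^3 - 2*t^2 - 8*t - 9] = 12*t^2 - 42*t - 4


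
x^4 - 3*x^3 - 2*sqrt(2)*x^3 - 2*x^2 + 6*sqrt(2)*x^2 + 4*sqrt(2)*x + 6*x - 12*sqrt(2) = (x - 3)*(x - 2*sqrt(2))*(x - sqrt(2))*(x + sqrt(2))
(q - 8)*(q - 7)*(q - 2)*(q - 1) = q^4 - 18*q^3 + 103*q^2 - 198*q + 112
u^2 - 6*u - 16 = (u - 8)*(u + 2)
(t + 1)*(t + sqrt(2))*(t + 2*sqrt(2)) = t^3 + t^2 + 3*sqrt(2)*t^2 + 4*t + 3*sqrt(2)*t + 4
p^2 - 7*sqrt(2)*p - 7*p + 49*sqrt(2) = (p - 7)*(p - 7*sqrt(2))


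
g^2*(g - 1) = g^3 - g^2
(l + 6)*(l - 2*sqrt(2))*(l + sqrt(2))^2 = l^4 + 6*l^3 - 6*l^2 - 36*l - 4*sqrt(2)*l - 24*sqrt(2)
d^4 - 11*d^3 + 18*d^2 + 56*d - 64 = (d - 8)*(d - 4)*(d - 1)*(d + 2)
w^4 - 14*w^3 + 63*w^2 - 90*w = w*(w - 6)*(w - 5)*(w - 3)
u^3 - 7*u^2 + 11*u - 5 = (u - 5)*(u - 1)^2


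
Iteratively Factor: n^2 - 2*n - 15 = (n - 5)*(n + 3)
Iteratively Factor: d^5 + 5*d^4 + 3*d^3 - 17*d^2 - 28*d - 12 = (d + 3)*(d^4 + 2*d^3 - 3*d^2 - 8*d - 4) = (d - 2)*(d + 3)*(d^3 + 4*d^2 + 5*d + 2) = (d - 2)*(d + 2)*(d + 3)*(d^2 + 2*d + 1) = (d - 2)*(d + 1)*(d + 2)*(d + 3)*(d + 1)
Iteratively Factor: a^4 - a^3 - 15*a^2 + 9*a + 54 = (a + 3)*(a^3 - 4*a^2 - 3*a + 18) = (a + 2)*(a + 3)*(a^2 - 6*a + 9) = (a - 3)*(a + 2)*(a + 3)*(a - 3)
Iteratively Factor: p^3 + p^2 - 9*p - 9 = (p + 3)*(p^2 - 2*p - 3) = (p + 1)*(p + 3)*(p - 3)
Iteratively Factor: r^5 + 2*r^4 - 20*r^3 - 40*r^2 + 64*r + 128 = (r + 4)*(r^4 - 2*r^3 - 12*r^2 + 8*r + 32) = (r + 2)*(r + 4)*(r^3 - 4*r^2 - 4*r + 16) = (r - 4)*(r + 2)*(r + 4)*(r^2 - 4) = (r - 4)*(r + 2)^2*(r + 4)*(r - 2)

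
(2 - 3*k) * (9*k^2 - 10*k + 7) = -27*k^3 + 48*k^2 - 41*k + 14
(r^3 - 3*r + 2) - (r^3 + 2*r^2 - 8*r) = -2*r^2 + 5*r + 2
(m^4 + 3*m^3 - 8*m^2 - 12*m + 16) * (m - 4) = m^5 - m^4 - 20*m^3 + 20*m^2 + 64*m - 64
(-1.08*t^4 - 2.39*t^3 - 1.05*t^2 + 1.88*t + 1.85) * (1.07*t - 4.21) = -1.1556*t^5 + 1.9895*t^4 + 8.9384*t^3 + 6.4321*t^2 - 5.9353*t - 7.7885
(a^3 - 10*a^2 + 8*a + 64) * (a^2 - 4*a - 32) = a^5 - 14*a^4 + 16*a^3 + 352*a^2 - 512*a - 2048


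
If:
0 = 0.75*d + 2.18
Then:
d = -2.91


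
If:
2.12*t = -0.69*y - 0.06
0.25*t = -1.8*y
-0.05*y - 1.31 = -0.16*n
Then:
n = 8.19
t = -0.03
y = 0.00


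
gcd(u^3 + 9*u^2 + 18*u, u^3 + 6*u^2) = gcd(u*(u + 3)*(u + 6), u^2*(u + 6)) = u^2 + 6*u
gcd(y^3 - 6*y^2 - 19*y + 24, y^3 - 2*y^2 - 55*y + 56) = y^2 - 9*y + 8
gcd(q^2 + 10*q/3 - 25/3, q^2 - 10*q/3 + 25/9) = q - 5/3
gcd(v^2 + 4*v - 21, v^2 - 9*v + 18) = v - 3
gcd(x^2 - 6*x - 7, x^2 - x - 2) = x + 1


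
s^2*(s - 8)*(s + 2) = s^4 - 6*s^3 - 16*s^2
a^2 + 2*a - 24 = (a - 4)*(a + 6)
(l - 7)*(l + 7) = l^2 - 49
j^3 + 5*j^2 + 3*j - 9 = (j - 1)*(j + 3)^2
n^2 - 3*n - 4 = (n - 4)*(n + 1)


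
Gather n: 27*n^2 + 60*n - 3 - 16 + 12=27*n^2 + 60*n - 7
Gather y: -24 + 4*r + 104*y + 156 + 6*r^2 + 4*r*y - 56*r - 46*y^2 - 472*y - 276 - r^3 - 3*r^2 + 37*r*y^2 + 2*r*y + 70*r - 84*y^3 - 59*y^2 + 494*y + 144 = -r^3 + 3*r^2 + 18*r - 84*y^3 + y^2*(37*r - 105) + y*(6*r + 126)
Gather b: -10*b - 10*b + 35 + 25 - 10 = 50 - 20*b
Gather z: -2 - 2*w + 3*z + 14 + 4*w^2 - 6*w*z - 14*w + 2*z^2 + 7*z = 4*w^2 - 16*w + 2*z^2 + z*(10 - 6*w) + 12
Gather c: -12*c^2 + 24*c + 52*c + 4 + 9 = -12*c^2 + 76*c + 13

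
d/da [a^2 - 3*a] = 2*a - 3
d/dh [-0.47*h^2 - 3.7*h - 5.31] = -0.94*h - 3.7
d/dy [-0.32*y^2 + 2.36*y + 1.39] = 2.36 - 0.64*y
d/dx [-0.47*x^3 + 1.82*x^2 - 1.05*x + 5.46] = -1.41*x^2 + 3.64*x - 1.05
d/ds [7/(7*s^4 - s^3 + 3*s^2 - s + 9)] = 7*(-28*s^3 + 3*s^2 - 6*s + 1)/(7*s^4 - s^3 + 3*s^2 - s + 9)^2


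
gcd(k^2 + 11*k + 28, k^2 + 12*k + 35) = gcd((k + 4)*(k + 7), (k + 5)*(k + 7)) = k + 7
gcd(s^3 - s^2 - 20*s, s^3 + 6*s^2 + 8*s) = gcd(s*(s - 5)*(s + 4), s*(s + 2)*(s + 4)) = s^2 + 4*s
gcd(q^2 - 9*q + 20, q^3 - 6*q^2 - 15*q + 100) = q - 5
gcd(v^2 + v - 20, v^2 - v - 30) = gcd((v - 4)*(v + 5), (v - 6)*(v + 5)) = v + 5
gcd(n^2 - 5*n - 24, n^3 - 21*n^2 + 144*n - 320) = n - 8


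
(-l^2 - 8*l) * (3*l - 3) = -3*l^3 - 21*l^2 + 24*l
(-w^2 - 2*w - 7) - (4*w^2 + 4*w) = -5*w^2 - 6*w - 7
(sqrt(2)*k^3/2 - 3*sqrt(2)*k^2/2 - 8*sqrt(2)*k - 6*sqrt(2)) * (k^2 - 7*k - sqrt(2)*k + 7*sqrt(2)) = sqrt(2)*k^5/2 - 5*sqrt(2)*k^4 - k^4 + 5*sqrt(2)*k^3/2 + 10*k^3 - 5*k^2 + 50*sqrt(2)*k^2 - 100*k + 42*sqrt(2)*k - 84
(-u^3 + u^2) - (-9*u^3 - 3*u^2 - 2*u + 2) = 8*u^3 + 4*u^2 + 2*u - 2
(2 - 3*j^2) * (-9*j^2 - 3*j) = 27*j^4 + 9*j^3 - 18*j^2 - 6*j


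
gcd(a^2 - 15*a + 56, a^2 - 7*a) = a - 7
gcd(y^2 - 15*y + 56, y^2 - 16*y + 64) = y - 8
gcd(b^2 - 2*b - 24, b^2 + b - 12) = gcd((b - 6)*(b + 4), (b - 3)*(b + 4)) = b + 4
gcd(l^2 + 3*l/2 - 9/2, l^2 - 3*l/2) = l - 3/2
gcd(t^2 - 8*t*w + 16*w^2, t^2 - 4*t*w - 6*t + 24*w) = t - 4*w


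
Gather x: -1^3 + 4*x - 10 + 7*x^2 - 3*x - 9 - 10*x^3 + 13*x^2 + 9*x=-10*x^3 + 20*x^2 + 10*x - 20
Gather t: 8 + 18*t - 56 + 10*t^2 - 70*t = 10*t^2 - 52*t - 48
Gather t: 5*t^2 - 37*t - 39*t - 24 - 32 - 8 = 5*t^2 - 76*t - 64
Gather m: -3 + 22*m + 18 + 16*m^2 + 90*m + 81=16*m^2 + 112*m + 96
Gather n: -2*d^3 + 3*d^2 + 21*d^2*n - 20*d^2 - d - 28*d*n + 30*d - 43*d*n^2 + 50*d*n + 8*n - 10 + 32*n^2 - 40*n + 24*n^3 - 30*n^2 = -2*d^3 - 17*d^2 + 29*d + 24*n^3 + n^2*(2 - 43*d) + n*(21*d^2 + 22*d - 32) - 10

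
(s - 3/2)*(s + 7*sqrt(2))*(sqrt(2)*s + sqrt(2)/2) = sqrt(2)*s^3 - sqrt(2)*s^2 + 14*s^2 - 14*s - 3*sqrt(2)*s/4 - 21/2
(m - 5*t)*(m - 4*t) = m^2 - 9*m*t + 20*t^2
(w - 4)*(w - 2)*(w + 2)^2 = w^4 - 2*w^3 - 12*w^2 + 8*w + 32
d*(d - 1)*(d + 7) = d^3 + 6*d^2 - 7*d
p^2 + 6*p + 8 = (p + 2)*(p + 4)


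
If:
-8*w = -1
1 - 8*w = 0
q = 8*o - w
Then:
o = q/8 + 1/64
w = 1/8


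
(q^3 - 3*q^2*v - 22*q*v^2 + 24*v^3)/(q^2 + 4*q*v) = q - 7*v + 6*v^2/q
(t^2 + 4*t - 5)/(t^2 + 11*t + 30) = (t - 1)/(t + 6)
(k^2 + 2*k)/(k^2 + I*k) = (k + 2)/(k + I)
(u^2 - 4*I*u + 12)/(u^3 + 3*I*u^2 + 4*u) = (u^2 - 4*I*u + 12)/(u*(u^2 + 3*I*u + 4))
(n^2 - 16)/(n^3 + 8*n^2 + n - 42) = (n^2 - 16)/(n^3 + 8*n^2 + n - 42)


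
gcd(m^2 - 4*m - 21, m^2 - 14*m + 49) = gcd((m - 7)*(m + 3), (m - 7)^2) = m - 7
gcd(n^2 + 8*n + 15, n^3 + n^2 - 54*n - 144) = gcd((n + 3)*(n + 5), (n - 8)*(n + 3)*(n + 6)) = n + 3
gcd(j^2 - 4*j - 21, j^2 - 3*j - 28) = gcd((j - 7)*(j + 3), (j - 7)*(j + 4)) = j - 7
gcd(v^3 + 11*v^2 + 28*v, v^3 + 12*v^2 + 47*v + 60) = v + 4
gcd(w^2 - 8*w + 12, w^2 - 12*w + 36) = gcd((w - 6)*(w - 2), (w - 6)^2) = w - 6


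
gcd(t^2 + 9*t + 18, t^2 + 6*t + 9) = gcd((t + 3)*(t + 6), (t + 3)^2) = t + 3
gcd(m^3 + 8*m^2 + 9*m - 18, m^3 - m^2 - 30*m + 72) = m + 6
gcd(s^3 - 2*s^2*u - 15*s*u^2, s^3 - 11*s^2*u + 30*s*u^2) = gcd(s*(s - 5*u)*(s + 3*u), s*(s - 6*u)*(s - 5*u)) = s^2 - 5*s*u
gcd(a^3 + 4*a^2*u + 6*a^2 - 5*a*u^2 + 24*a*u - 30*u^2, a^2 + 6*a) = a + 6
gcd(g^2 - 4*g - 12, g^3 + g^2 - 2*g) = g + 2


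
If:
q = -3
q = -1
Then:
No Solution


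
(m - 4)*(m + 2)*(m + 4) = m^3 + 2*m^2 - 16*m - 32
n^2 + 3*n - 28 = (n - 4)*(n + 7)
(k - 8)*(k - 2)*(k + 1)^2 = k^4 - 8*k^3 - 3*k^2 + 22*k + 16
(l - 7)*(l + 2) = l^2 - 5*l - 14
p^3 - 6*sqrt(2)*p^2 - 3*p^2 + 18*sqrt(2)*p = p*(p - 3)*(p - 6*sqrt(2))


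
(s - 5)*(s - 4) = s^2 - 9*s + 20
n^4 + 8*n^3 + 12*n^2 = n^2*(n + 2)*(n + 6)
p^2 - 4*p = p*(p - 4)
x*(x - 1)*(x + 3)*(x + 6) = x^4 + 8*x^3 + 9*x^2 - 18*x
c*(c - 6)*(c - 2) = c^3 - 8*c^2 + 12*c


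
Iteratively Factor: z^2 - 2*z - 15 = (z - 5)*(z + 3)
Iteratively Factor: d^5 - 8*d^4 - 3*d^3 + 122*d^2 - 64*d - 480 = (d + 3)*(d^4 - 11*d^3 + 30*d^2 + 32*d - 160) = (d + 2)*(d + 3)*(d^3 - 13*d^2 + 56*d - 80) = (d - 5)*(d + 2)*(d + 3)*(d^2 - 8*d + 16) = (d - 5)*(d - 4)*(d + 2)*(d + 3)*(d - 4)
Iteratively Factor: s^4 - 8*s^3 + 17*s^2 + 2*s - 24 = (s - 3)*(s^3 - 5*s^2 + 2*s + 8) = (s - 3)*(s - 2)*(s^2 - 3*s - 4) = (s - 4)*(s - 3)*(s - 2)*(s + 1)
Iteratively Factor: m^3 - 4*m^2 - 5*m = (m - 5)*(m^2 + m) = (m - 5)*(m + 1)*(m)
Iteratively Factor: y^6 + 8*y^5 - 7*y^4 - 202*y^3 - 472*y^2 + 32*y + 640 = (y + 2)*(y^5 + 6*y^4 - 19*y^3 - 164*y^2 - 144*y + 320) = (y - 5)*(y + 2)*(y^4 + 11*y^3 + 36*y^2 + 16*y - 64) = (y - 5)*(y + 2)*(y + 4)*(y^3 + 7*y^2 + 8*y - 16) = (y - 5)*(y + 2)*(y + 4)^2*(y^2 + 3*y - 4) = (y - 5)*(y + 2)*(y + 4)^3*(y - 1)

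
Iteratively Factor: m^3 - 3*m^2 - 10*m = (m)*(m^2 - 3*m - 10) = m*(m - 5)*(m + 2)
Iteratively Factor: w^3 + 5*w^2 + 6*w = (w + 3)*(w^2 + 2*w) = w*(w + 3)*(w + 2)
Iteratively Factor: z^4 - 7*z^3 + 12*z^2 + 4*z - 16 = (z - 2)*(z^3 - 5*z^2 + 2*z + 8) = (z - 4)*(z - 2)*(z^2 - z - 2) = (z - 4)*(z - 2)*(z + 1)*(z - 2)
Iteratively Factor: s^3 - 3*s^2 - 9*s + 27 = (s - 3)*(s^2 - 9) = (s - 3)*(s + 3)*(s - 3)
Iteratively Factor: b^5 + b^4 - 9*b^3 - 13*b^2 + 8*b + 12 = (b + 2)*(b^4 - b^3 - 7*b^2 + b + 6) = (b - 3)*(b + 2)*(b^3 + 2*b^2 - b - 2) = (b - 3)*(b + 2)^2*(b^2 - 1) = (b - 3)*(b + 1)*(b + 2)^2*(b - 1)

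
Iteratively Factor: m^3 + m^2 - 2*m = (m)*(m^2 + m - 2) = m*(m + 2)*(m - 1)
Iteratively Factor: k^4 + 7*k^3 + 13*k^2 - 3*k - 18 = (k + 2)*(k^3 + 5*k^2 + 3*k - 9) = (k + 2)*(k + 3)*(k^2 + 2*k - 3) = (k - 1)*(k + 2)*(k + 3)*(k + 3)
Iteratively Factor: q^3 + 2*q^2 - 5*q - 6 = (q + 1)*(q^2 + q - 6) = (q + 1)*(q + 3)*(q - 2)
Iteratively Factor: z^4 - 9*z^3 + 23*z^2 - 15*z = (z - 3)*(z^3 - 6*z^2 + 5*z) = z*(z - 3)*(z^2 - 6*z + 5) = z*(z - 5)*(z - 3)*(z - 1)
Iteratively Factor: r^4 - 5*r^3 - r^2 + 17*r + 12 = (r - 4)*(r^3 - r^2 - 5*r - 3) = (r - 4)*(r - 3)*(r^2 + 2*r + 1) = (r - 4)*(r - 3)*(r + 1)*(r + 1)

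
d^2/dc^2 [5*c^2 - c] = 10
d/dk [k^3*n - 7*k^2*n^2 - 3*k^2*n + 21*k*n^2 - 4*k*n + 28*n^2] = n*(3*k^2 - 14*k*n - 6*k + 21*n - 4)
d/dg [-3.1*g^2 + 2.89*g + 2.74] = 2.89 - 6.2*g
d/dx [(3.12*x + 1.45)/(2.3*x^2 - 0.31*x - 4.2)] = (7.176*x^2 - 0.9672*x - (3.12*x + 1.45)*(4.6*x - 0.31) - 13.104)/(-2.3*x^2 + 0.31*x + 4.2)^2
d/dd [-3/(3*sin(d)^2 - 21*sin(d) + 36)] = (2*sin(d) - 7)*cos(d)/(sin(d)^2 - 7*sin(d) + 12)^2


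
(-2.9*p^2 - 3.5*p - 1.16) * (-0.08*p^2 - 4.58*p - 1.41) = 0.232*p^4 + 13.562*p^3 + 20.2118*p^2 + 10.2478*p + 1.6356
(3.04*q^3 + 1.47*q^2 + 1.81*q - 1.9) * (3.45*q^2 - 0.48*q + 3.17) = 10.488*q^5 + 3.6123*q^4 + 15.1757*q^3 - 2.7639*q^2 + 6.6497*q - 6.023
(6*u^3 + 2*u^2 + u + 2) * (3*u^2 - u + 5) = 18*u^5 + 31*u^3 + 15*u^2 + 3*u + 10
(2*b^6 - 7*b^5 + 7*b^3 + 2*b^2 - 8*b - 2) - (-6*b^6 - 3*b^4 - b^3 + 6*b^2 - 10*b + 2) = 8*b^6 - 7*b^5 + 3*b^4 + 8*b^3 - 4*b^2 + 2*b - 4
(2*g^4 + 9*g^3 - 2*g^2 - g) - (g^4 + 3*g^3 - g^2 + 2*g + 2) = g^4 + 6*g^3 - g^2 - 3*g - 2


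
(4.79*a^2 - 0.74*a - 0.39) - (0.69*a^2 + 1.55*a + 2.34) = 4.1*a^2 - 2.29*a - 2.73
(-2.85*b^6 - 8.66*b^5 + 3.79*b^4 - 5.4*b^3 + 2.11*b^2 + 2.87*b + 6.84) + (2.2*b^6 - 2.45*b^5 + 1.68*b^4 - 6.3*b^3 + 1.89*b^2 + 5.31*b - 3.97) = -0.65*b^6 - 11.11*b^5 + 5.47*b^4 - 11.7*b^3 + 4.0*b^2 + 8.18*b + 2.87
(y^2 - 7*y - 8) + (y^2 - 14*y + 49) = 2*y^2 - 21*y + 41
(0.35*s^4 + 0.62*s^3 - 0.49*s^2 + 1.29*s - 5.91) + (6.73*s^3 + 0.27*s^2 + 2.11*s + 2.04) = 0.35*s^4 + 7.35*s^3 - 0.22*s^2 + 3.4*s - 3.87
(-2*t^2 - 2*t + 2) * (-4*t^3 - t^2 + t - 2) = 8*t^5 + 10*t^4 - 8*t^3 + 6*t - 4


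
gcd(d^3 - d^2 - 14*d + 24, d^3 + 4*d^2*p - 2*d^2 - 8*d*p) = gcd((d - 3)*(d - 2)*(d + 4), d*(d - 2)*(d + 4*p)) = d - 2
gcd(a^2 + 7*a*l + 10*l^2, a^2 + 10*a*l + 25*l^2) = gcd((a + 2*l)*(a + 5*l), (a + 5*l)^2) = a + 5*l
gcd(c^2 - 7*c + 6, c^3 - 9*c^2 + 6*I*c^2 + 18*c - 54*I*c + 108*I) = c - 6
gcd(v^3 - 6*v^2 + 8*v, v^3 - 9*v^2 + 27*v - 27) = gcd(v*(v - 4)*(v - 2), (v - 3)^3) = 1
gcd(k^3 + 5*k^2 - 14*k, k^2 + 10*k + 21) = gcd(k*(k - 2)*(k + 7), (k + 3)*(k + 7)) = k + 7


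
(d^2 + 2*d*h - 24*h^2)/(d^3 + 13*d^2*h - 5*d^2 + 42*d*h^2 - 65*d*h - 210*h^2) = (d - 4*h)/(d^2 + 7*d*h - 5*d - 35*h)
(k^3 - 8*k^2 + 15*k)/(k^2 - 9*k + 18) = k*(k - 5)/(k - 6)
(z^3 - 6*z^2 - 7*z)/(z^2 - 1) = z*(z - 7)/(z - 1)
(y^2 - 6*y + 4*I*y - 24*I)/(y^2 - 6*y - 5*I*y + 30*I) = (y + 4*I)/(y - 5*I)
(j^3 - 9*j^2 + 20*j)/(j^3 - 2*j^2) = (j^2 - 9*j + 20)/(j*(j - 2))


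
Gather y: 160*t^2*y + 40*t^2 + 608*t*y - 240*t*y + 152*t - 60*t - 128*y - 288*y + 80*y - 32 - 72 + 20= 40*t^2 + 92*t + y*(160*t^2 + 368*t - 336) - 84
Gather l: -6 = -6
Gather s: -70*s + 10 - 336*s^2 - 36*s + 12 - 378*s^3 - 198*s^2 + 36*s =-378*s^3 - 534*s^2 - 70*s + 22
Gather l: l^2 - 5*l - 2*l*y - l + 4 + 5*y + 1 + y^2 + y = l^2 + l*(-2*y - 6) + y^2 + 6*y + 5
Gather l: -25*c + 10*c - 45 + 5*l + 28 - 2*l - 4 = -15*c + 3*l - 21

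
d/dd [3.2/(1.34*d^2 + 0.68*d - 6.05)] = (-8.576*d - 2.176)/(1.34*d^2 + 0.68*d - 6.05)^2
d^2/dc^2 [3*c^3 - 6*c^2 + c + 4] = 18*c - 12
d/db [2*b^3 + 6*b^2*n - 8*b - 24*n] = 6*b^2 + 12*b*n - 8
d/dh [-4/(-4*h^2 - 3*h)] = 4*(-8*h - 3)/(h^2*(4*h + 3)^2)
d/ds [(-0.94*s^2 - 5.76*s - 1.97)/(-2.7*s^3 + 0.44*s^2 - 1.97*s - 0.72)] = (-2.538*s^4 - 31.104*s^3 - 11.5708*s^2 + 3.0872*s + 0.2663)/(7.29*s^6 - 2.376*s^5 + 10.8316*s^4 + 2.1544*s^3 + 3.2473*s^2 + 2.8368*s + 0.5184)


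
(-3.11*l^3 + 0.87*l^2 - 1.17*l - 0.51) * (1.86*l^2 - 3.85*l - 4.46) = -5.7846*l^5 + 13.5917*l^4 + 8.3449*l^3 - 0.3243*l^2 + 7.1817*l + 2.2746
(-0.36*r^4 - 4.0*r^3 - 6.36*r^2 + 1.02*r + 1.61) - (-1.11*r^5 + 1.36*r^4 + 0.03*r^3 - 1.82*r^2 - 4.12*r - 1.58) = 1.11*r^5 - 1.72*r^4 - 4.03*r^3 - 4.54*r^2 + 5.14*r + 3.19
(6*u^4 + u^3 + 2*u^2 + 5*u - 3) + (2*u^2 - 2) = 6*u^4 + u^3 + 4*u^2 + 5*u - 5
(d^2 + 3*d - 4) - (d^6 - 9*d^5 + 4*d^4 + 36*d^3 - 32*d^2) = -d^6 + 9*d^5 - 4*d^4 - 36*d^3 + 33*d^2 + 3*d - 4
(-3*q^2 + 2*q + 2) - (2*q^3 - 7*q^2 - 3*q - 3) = -2*q^3 + 4*q^2 + 5*q + 5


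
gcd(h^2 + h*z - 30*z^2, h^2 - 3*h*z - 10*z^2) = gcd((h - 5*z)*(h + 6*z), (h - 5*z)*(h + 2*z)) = -h + 5*z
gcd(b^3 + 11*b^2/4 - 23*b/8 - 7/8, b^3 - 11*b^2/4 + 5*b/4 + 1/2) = b^2 - 3*b/4 - 1/4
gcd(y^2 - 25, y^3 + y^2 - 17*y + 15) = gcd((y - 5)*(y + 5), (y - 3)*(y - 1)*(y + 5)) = y + 5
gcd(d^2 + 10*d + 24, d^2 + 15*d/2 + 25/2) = 1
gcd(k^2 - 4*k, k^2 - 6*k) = k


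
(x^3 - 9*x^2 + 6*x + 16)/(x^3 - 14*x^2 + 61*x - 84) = (x^3 - 9*x^2 + 6*x + 16)/(x^3 - 14*x^2 + 61*x - 84)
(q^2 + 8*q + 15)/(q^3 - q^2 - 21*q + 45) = (q + 3)/(q^2 - 6*q + 9)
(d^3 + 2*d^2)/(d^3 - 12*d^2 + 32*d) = d*(d + 2)/(d^2 - 12*d + 32)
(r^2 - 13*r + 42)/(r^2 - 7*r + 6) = (r - 7)/(r - 1)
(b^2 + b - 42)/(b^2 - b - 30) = (b + 7)/(b + 5)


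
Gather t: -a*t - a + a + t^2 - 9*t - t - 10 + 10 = t^2 + t*(-a - 10)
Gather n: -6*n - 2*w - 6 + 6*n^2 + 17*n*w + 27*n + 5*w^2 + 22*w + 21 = 6*n^2 + n*(17*w + 21) + 5*w^2 + 20*w + 15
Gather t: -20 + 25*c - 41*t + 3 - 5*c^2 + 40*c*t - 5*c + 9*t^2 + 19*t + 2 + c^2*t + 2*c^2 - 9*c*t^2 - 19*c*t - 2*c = -3*c^2 + 18*c + t^2*(9 - 9*c) + t*(c^2 + 21*c - 22) - 15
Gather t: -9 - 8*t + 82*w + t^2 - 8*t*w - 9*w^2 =t^2 + t*(-8*w - 8) - 9*w^2 + 82*w - 9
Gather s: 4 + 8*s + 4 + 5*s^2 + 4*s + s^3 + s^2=s^3 + 6*s^2 + 12*s + 8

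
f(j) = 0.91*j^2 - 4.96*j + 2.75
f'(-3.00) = -10.42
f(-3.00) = 25.82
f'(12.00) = 16.88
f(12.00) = 74.27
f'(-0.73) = -6.29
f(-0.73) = 6.86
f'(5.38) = 4.83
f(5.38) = 2.40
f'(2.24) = -0.88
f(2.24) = -3.79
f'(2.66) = -0.12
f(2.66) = -4.00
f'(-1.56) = -7.80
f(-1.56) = 12.70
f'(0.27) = -4.47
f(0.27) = 1.48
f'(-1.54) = -7.76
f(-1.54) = 12.55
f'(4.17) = 2.63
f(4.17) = -2.11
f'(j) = 1.82*j - 4.96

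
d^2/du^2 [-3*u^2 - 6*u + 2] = -6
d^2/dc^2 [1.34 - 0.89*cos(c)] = 0.89*cos(c)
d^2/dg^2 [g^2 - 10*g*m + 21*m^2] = 2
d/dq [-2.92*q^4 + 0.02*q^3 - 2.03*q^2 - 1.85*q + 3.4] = -11.68*q^3 + 0.06*q^2 - 4.06*q - 1.85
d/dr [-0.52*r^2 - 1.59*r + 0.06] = -1.04*r - 1.59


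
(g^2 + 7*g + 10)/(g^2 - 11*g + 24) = (g^2 + 7*g + 10)/(g^2 - 11*g + 24)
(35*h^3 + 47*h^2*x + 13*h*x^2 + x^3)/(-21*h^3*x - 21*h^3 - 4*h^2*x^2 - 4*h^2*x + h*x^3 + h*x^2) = (35*h^3 + 47*h^2*x + 13*h*x^2 + x^3)/(h*(-21*h^2*x - 21*h^2 - 4*h*x^2 - 4*h*x + x^3 + x^2))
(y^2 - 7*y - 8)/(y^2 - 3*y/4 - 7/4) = 4*(y - 8)/(4*y - 7)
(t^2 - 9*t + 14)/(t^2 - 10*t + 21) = (t - 2)/(t - 3)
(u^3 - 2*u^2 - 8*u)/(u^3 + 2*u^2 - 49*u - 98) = u*(u - 4)/(u^2 - 49)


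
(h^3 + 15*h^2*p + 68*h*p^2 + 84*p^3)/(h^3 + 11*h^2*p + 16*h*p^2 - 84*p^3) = (-h - 2*p)/(-h + 2*p)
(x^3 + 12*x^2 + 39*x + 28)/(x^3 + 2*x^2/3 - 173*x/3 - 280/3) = 3*(x^2 + 5*x + 4)/(3*x^2 - 19*x - 40)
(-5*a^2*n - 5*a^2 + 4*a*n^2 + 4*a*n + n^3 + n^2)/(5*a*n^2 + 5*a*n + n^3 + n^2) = (-a + n)/n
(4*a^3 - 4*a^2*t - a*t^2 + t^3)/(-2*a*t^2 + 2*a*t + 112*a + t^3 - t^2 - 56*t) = (-2*a^2 + a*t + t^2)/(t^2 - t - 56)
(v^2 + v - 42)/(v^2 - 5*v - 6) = (v + 7)/(v + 1)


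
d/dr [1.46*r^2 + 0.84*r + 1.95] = 2.92*r + 0.84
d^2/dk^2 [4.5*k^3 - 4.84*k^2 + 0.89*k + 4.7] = 27.0*k - 9.68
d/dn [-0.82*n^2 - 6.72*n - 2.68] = -1.64*n - 6.72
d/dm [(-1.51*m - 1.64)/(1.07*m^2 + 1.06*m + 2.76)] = (1.6157*m^2 + 3.5096*m - 2.4292)/(1.1449*m^4 + 2.2684*m^3 + 7.03*m^2 + 5.8512*m + 7.6176)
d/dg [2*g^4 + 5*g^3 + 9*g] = 8*g^3 + 15*g^2 + 9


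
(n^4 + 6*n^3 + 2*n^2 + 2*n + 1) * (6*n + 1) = 6*n^5 + 37*n^4 + 18*n^3 + 14*n^2 + 8*n + 1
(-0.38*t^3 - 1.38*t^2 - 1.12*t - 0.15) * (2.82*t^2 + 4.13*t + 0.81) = -1.0716*t^5 - 5.461*t^4 - 9.1656*t^3 - 6.1664*t^2 - 1.5267*t - 0.1215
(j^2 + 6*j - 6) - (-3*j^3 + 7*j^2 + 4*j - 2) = 3*j^3 - 6*j^2 + 2*j - 4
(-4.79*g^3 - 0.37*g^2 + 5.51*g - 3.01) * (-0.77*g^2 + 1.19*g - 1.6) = 3.6883*g^5 - 5.4152*g^4 + 2.981*g^3 + 9.4666*g^2 - 12.3979*g + 4.816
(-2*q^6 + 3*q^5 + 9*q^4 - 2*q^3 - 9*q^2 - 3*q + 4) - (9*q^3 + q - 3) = -2*q^6 + 3*q^5 + 9*q^4 - 11*q^3 - 9*q^2 - 4*q + 7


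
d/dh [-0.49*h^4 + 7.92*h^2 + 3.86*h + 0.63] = -1.96*h^3 + 15.84*h + 3.86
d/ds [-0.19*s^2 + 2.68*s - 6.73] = 2.68 - 0.38*s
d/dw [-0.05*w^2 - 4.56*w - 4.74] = -0.1*w - 4.56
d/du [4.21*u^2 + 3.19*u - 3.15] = 8.42*u + 3.19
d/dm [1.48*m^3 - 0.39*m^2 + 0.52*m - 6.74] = 4.44*m^2 - 0.78*m + 0.52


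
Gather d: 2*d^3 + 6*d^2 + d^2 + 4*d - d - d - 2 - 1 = 2*d^3 + 7*d^2 + 2*d - 3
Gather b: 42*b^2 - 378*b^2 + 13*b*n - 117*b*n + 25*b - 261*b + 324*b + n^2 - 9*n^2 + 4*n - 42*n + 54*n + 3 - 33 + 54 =-336*b^2 + b*(88 - 104*n) - 8*n^2 + 16*n + 24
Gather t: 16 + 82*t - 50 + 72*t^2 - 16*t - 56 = 72*t^2 + 66*t - 90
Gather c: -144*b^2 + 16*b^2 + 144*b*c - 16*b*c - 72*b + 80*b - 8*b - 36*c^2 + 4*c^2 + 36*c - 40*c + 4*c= -128*b^2 + 128*b*c - 32*c^2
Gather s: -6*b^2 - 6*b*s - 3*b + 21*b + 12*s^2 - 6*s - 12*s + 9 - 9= -6*b^2 + 18*b + 12*s^2 + s*(-6*b - 18)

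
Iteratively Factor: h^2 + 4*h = (h + 4)*(h)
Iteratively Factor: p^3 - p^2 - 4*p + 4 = (p + 2)*(p^2 - 3*p + 2) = (p - 2)*(p + 2)*(p - 1)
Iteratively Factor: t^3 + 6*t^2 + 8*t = (t)*(t^2 + 6*t + 8) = t*(t + 2)*(t + 4)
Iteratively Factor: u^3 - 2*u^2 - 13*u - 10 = (u + 2)*(u^2 - 4*u - 5) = (u + 1)*(u + 2)*(u - 5)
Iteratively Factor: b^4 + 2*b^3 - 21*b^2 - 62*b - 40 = (b - 5)*(b^3 + 7*b^2 + 14*b + 8) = (b - 5)*(b + 2)*(b^2 + 5*b + 4) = (b - 5)*(b + 2)*(b + 4)*(b + 1)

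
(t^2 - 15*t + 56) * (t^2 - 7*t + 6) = t^4 - 22*t^3 + 167*t^2 - 482*t + 336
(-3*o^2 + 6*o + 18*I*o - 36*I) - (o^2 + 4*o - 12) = -4*o^2 + 2*o + 18*I*o + 12 - 36*I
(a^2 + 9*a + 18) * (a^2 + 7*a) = a^4 + 16*a^3 + 81*a^2 + 126*a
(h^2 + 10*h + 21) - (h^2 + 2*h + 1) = 8*h + 20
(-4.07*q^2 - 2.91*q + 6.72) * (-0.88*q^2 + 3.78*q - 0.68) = 3.5816*q^4 - 12.8238*q^3 - 14.1458*q^2 + 27.3804*q - 4.5696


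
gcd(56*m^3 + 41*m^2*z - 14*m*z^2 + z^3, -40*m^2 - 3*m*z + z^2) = -8*m + z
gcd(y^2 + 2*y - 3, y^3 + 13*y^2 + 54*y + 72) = y + 3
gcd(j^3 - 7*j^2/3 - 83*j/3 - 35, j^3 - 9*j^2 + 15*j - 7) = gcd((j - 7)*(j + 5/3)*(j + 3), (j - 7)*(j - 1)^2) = j - 7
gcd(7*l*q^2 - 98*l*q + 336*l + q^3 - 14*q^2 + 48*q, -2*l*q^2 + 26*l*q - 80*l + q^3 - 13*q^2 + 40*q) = q - 8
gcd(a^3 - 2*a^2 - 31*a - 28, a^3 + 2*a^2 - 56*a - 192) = a + 4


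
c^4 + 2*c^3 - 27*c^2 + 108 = (c - 3)^2*(c + 2)*(c + 6)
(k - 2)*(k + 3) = k^2 + k - 6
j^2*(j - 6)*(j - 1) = j^4 - 7*j^3 + 6*j^2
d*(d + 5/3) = d^2 + 5*d/3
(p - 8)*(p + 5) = p^2 - 3*p - 40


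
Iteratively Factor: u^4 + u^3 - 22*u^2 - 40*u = (u)*(u^3 + u^2 - 22*u - 40) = u*(u + 2)*(u^2 - u - 20) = u*(u - 5)*(u + 2)*(u + 4)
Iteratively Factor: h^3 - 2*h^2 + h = (h - 1)*(h^2 - h) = h*(h - 1)*(h - 1)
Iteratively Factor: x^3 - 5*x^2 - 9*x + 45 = (x - 3)*(x^2 - 2*x - 15) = (x - 5)*(x - 3)*(x + 3)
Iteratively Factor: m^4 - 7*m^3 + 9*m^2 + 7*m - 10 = (m - 2)*(m^3 - 5*m^2 - m + 5) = (m - 2)*(m + 1)*(m^2 - 6*m + 5) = (m - 2)*(m - 1)*(m + 1)*(m - 5)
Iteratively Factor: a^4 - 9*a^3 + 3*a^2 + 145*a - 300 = (a - 5)*(a^3 - 4*a^2 - 17*a + 60) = (a - 5)*(a + 4)*(a^2 - 8*a + 15) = (a - 5)*(a - 3)*(a + 4)*(a - 5)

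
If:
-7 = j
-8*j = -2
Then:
No Solution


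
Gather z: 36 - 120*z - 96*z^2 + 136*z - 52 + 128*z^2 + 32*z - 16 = 32*z^2 + 48*z - 32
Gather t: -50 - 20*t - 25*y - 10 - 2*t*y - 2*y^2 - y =t*(-2*y - 20) - 2*y^2 - 26*y - 60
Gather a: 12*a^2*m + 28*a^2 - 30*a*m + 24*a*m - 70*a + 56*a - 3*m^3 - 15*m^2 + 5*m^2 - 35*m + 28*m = a^2*(12*m + 28) + a*(-6*m - 14) - 3*m^3 - 10*m^2 - 7*m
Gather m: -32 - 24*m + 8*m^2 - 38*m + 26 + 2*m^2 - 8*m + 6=10*m^2 - 70*m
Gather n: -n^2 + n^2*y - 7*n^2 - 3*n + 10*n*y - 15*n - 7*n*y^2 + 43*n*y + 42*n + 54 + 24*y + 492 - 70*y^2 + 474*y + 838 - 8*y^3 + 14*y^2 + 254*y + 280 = n^2*(y - 8) + n*(-7*y^2 + 53*y + 24) - 8*y^3 - 56*y^2 + 752*y + 1664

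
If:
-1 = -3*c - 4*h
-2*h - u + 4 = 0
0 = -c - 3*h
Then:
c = 3/5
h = -1/5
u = 22/5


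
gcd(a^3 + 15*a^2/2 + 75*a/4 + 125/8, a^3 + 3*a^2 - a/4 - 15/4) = a + 5/2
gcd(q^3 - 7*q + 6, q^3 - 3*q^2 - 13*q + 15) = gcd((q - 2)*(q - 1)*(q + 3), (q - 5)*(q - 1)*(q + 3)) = q^2 + 2*q - 3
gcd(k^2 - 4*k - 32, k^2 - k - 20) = k + 4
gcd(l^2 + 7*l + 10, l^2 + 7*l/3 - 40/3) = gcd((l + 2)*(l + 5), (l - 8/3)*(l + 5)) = l + 5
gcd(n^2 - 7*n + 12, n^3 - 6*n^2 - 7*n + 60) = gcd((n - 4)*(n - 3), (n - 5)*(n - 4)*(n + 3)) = n - 4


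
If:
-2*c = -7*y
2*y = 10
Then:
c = 35/2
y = 5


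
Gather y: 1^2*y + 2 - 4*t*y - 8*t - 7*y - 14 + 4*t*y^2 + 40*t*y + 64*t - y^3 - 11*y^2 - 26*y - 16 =56*t - y^3 + y^2*(4*t - 11) + y*(36*t - 32) - 28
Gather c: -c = -c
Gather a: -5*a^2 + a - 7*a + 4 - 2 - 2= -5*a^2 - 6*a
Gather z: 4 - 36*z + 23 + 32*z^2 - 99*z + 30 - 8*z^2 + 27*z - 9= 24*z^2 - 108*z + 48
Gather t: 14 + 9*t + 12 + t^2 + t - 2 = t^2 + 10*t + 24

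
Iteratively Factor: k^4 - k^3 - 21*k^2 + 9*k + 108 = (k + 3)*(k^3 - 4*k^2 - 9*k + 36) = (k - 4)*(k + 3)*(k^2 - 9) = (k - 4)*(k - 3)*(k + 3)*(k + 3)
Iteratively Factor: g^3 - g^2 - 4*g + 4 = (g + 2)*(g^2 - 3*g + 2) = (g - 2)*(g + 2)*(g - 1)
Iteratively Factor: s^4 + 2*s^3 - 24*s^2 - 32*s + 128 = (s - 4)*(s^3 + 6*s^2 - 32) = (s - 4)*(s + 4)*(s^2 + 2*s - 8) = (s - 4)*(s + 4)^2*(s - 2)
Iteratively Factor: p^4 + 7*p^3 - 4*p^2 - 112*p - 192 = (p + 3)*(p^3 + 4*p^2 - 16*p - 64) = (p + 3)*(p + 4)*(p^2 - 16) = (p + 3)*(p + 4)^2*(p - 4)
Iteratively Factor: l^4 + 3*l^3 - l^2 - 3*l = (l + 3)*(l^3 - l) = (l + 1)*(l + 3)*(l^2 - l) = l*(l + 1)*(l + 3)*(l - 1)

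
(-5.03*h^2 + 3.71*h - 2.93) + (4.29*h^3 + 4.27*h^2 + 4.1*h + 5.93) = 4.29*h^3 - 0.760000000000001*h^2 + 7.81*h + 3.0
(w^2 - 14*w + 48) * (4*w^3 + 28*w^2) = 4*w^5 - 28*w^4 - 200*w^3 + 1344*w^2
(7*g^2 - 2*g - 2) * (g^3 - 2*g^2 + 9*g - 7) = 7*g^5 - 16*g^4 + 65*g^3 - 63*g^2 - 4*g + 14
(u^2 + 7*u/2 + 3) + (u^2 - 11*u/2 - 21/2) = 2*u^2 - 2*u - 15/2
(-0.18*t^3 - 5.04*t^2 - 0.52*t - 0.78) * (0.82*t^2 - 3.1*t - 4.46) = -0.1476*t^5 - 3.5748*t^4 + 16.0004*t^3 + 23.4508*t^2 + 4.7372*t + 3.4788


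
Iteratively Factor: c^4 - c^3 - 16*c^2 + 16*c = (c)*(c^3 - c^2 - 16*c + 16) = c*(c - 4)*(c^2 + 3*c - 4) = c*(c - 4)*(c - 1)*(c + 4)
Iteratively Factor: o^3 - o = (o - 1)*(o^2 + o) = o*(o - 1)*(o + 1)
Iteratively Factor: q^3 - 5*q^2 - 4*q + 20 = (q - 5)*(q^2 - 4) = (q - 5)*(q - 2)*(q + 2)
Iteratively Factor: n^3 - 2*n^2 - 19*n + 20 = (n + 4)*(n^2 - 6*n + 5) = (n - 1)*(n + 4)*(n - 5)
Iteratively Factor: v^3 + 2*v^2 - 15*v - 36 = (v - 4)*(v^2 + 6*v + 9) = (v - 4)*(v + 3)*(v + 3)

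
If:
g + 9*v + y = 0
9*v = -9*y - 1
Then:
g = 8*y + 1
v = -y - 1/9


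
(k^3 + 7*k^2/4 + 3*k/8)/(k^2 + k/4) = k + 3/2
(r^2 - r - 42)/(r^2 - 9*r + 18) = (r^2 - r - 42)/(r^2 - 9*r + 18)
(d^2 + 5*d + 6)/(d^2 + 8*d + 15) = (d + 2)/(d + 5)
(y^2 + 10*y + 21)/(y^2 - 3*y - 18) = (y + 7)/(y - 6)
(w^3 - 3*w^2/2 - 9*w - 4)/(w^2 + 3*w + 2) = (w^2 - 7*w/2 - 2)/(w + 1)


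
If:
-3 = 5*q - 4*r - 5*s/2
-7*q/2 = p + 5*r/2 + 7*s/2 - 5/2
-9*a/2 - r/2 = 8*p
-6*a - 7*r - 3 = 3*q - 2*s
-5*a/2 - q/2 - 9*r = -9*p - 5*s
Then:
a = -93019/29564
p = 48973/29564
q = 6375/29564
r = 53603/29564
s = -18769/14782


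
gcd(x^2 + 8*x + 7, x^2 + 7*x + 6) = x + 1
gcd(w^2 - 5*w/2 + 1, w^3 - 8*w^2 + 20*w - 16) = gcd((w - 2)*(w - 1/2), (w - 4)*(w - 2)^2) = w - 2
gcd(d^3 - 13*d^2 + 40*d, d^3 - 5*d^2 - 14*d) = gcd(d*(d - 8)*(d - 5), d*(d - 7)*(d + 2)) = d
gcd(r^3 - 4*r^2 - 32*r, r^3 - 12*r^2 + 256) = r^2 - 4*r - 32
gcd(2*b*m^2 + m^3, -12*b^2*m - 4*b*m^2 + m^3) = 2*b*m + m^2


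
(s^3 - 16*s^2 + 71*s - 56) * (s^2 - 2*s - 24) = s^5 - 18*s^4 + 79*s^3 + 186*s^2 - 1592*s + 1344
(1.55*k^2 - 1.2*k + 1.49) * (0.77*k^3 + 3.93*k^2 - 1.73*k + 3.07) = 1.1935*k^5 + 5.1675*k^4 - 6.2502*k^3 + 12.6902*k^2 - 6.2617*k + 4.5743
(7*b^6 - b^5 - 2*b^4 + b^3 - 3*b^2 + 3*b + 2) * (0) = 0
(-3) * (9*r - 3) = 9 - 27*r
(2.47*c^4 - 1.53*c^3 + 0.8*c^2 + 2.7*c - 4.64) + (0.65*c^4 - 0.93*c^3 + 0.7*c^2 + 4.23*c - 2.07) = 3.12*c^4 - 2.46*c^3 + 1.5*c^2 + 6.93*c - 6.71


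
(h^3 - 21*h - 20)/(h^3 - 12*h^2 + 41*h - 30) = (h^2 + 5*h + 4)/(h^2 - 7*h + 6)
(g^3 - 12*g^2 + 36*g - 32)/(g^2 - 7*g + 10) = (g^2 - 10*g + 16)/(g - 5)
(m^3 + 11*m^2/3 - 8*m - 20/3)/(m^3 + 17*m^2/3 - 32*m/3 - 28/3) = (m + 5)/(m + 7)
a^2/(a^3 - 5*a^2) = 1/(a - 5)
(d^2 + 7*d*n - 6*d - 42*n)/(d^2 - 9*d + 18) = (d + 7*n)/(d - 3)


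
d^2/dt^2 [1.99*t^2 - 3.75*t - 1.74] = 3.98000000000000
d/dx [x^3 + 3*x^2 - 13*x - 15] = 3*x^2 + 6*x - 13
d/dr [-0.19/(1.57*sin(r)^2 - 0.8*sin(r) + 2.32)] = (0.5966*sin(r) - 0.152)*cos(r)/(1.57*sin(r)^2 - 0.8*sin(r) + 2.32)^2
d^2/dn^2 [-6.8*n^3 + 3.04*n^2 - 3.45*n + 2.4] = 6.08 - 40.8*n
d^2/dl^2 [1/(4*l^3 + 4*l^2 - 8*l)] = (-l*(3*l + 1)*(l^2 + l - 2) + (3*l^2 + 2*l - 2)^2)/(2*l^3*(l^2 + l - 2)^3)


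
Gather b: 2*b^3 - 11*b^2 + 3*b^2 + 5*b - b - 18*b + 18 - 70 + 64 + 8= 2*b^3 - 8*b^2 - 14*b + 20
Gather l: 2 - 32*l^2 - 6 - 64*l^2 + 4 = -96*l^2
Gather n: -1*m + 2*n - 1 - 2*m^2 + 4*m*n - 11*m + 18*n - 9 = -2*m^2 - 12*m + n*(4*m + 20) - 10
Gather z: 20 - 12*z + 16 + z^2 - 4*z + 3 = z^2 - 16*z + 39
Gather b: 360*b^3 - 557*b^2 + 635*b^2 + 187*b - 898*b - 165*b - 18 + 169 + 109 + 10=360*b^3 + 78*b^2 - 876*b + 270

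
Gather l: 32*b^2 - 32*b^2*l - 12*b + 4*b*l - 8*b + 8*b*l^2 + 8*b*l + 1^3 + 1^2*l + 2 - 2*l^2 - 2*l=32*b^2 - 20*b + l^2*(8*b - 2) + l*(-32*b^2 + 12*b - 1) + 3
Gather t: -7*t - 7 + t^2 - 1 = t^2 - 7*t - 8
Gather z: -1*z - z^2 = -z^2 - z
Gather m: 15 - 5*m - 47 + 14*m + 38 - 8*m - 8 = m - 2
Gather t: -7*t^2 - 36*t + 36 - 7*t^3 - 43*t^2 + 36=-7*t^3 - 50*t^2 - 36*t + 72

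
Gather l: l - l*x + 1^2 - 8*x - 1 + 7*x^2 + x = l*(1 - x) + 7*x^2 - 7*x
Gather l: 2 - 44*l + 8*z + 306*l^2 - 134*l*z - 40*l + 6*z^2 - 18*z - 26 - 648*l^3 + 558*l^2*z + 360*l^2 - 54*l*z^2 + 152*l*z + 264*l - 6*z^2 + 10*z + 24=-648*l^3 + l^2*(558*z + 666) + l*(-54*z^2 + 18*z + 180)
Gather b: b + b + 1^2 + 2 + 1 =2*b + 4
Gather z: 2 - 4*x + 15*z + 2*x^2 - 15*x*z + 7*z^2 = 2*x^2 - 4*x + 7*z^2 + z*(15 - 15*x) + 2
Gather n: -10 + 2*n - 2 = 2*n - 12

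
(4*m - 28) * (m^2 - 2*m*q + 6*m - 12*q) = 4*m^3 - 8*m^2*q - 4*m^2 + 8*m*q - 168*m + 336*q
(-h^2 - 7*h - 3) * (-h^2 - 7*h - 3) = h^4 + 14*h^3 + 55*h^2 + 42*h + 9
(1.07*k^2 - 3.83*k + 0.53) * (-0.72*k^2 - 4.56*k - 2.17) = -0.7704*k^4 - 2.1216*k^3 + 14.7613*k^2 + 5.8943*k - 1.1501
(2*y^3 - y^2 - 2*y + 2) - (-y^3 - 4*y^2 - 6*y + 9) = 3*y^3 + 3*y^2 + 4*y - 7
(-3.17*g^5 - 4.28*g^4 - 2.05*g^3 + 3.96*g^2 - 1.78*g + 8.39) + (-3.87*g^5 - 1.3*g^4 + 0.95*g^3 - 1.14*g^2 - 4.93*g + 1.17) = -7.04*g^5 - 5.58*g^4 - 1.1*g^3 + 2.82*g^2 - 6.71*g + 9.56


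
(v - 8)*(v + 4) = v^2 - 4*v - 32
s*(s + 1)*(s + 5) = s^3 + 6*s^2 + 5*s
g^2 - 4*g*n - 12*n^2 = (g - 6*n)*(g + 2*n)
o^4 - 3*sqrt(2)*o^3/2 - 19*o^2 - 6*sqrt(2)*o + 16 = (o - 4*sqrt(2))*(o - sqrt(2)/2)*(o + sqrt(2))*(o + 2*sqrt(2))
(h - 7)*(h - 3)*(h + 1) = h^3 - 9*h^2 + 11*h + 21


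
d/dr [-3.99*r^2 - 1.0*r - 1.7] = -7.98*r - 1.0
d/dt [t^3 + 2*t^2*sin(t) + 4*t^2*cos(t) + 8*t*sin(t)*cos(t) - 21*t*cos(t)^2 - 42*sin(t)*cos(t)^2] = -4*t^2*sin(t) + 2*t^2*cos(t) + 3*t^2 + 4*t*sin(t) + 21*t*sin(2*t) + 8*t*cos(t) + 8*t*cos(2*t) + 4*sin(2*t) - 21*cos(t)/2 - 21*cos(2*t)/2 - 63*cos(3*t)/2 - 21/2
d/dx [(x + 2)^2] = 2*x + 4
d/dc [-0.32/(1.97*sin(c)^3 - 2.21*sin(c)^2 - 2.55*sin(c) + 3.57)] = (1.8912*sin(c)^2 - 1.4144*sin(c) - 0.816)*cos(c)/(1.97*sin(c)^3 - 2.21*sin(c)^2 - 2.55*sin(c) + 3.57)^2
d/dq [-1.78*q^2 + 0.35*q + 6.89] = 0.35 - 3.56*q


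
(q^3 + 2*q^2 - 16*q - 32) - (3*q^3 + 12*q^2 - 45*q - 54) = -2*q^3 - 10*q^2 + 29*q + 22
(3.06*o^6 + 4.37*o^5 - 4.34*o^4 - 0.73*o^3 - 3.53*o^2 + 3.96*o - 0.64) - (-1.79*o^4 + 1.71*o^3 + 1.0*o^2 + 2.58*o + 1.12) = 3.06*o^6 + 4.37*o^5 - 2.55*o^4 - 2.44*o^3 - 4.53*o^2 + 1.38*o - 1.76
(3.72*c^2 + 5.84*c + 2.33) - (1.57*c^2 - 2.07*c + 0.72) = 2.15*c^2 + 7.91*c + 1.61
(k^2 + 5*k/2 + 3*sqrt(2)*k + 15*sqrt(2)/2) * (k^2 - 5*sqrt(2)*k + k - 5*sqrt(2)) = k^4 - 2*sqrt(2)*k^3 + 7*k^3/2 - 55*k^2/2 - 7*sqrt(2)*k^2 - 105*k - 5*sqrt(2)*k - 75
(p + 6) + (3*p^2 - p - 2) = 3*p^2 + 4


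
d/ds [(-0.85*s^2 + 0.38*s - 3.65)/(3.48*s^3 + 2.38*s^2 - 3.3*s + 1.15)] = (2.958*s^4 - 2.6448*s^3 + 40.0066*s^2 + 15.419*s - 11.608)/(12.1104*s^6 + 16.5648*s^5 - 17.3036*s^4 - 7.704*s^3 + 16.364*s^2 - 7.59*s + 1.3225)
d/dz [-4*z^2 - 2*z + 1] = -8*z - 2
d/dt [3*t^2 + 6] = 6*t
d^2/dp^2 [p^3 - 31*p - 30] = 6*p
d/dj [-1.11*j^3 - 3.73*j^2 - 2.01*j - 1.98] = -3.33*j^2 - 7.46*j - 2.01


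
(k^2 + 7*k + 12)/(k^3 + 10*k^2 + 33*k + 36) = 1/(k + 3)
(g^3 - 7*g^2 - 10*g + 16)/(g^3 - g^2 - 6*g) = (g^2 - 9*g + 8)/(g*(g - 3))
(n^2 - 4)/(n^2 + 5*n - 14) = (n + 2)/(n + 7)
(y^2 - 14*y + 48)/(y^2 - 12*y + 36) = (y - 8)/(y - 6)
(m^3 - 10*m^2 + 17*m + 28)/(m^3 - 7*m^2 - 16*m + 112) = (m + 1)/(m + 4)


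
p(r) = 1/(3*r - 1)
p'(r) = -3/(3*r - 1)^2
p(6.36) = 0.06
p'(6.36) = -0.01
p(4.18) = 0.09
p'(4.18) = -0.02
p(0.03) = -1.10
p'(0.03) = -3.62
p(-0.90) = -0.27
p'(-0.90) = -0.22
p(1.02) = 0.49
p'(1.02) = -0.71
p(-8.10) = -0.04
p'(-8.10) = -0.00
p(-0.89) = -0.27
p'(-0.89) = -0.22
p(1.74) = 0.24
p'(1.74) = -0.17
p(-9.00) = -0.04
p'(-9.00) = 0.00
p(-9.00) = -0.04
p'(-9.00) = 0.00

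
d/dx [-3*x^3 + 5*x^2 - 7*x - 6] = -9*x^2 + 10*x - 7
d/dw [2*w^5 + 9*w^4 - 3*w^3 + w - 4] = 10*w^4 + 36*w^3 - 9*w^2 + 1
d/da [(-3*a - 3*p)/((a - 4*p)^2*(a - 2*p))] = 3*(-(a - 4*p)*(a - 2*p) + (a - 4*p)*(a + p) + 2*(a - 2*p)*(a + p))/((a - 4*p)^3*(a - 2*p)^2)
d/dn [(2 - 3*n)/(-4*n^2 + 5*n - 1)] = (-12*n^2 + 16*n - 7)/(16*n^4 - 40*n^3 + 33*n^2 - 10*n + 1)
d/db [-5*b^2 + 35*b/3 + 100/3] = 35/3 - 10*b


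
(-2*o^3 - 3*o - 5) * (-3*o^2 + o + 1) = 6*o^5 - 2*o^4 + 7*o^3 + 12*o^2 - 8*o - 5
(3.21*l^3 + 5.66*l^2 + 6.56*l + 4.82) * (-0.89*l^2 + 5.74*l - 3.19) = -2.8569*l^5 + 13.388*l^4 + 16.4101*l^3 + 15.3092*l^2 + 6.7404*l - 15.3758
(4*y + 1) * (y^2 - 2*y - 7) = 4*y^3 - 7*y^2 - 30*y - 7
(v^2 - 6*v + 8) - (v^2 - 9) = 17 - 6*v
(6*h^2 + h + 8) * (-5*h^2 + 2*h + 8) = -30*h^4 + 7*h^3 + 10*h^2 + 24*h + 64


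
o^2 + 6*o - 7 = (o - 1)*(o + 7)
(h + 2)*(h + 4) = h^2 + 6*h + 8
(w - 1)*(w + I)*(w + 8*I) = w^3 - w^2 + 9*I*w^2 - 8*w - 9*I*w + 8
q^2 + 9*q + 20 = (q + 4)*(q + 5)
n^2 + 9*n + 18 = (n + 3)*(n + 6)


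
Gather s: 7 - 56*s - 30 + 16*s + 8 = -40*s - 15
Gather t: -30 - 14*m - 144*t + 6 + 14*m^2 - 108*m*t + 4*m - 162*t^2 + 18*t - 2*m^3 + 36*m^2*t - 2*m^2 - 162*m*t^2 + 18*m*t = -2*m^3 + 12*m^2 - 10*m + t^2*(-162*m - 162) + t*(36*m^2 - 90*m - 126) - 24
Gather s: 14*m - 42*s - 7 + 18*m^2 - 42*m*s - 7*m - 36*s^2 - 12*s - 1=18*m^2 + 7*m - 36*s^2 + s*(-42*m - 54) - 8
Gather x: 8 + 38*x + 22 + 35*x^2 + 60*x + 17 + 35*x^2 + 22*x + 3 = 70*x^2 + 120*x + 50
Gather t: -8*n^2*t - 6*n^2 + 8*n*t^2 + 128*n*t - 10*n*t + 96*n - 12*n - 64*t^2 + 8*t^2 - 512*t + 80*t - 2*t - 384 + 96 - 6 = -6*n^2 + 84*n + t^2*(8*n - 56) + t*(-8*n^2 + 118*n - 434) - 294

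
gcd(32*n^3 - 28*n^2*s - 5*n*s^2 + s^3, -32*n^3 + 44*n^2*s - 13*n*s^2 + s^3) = 8*n^2 - 9*n*s + s^2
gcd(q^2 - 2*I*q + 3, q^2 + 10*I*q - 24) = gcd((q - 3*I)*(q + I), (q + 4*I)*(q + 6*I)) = 1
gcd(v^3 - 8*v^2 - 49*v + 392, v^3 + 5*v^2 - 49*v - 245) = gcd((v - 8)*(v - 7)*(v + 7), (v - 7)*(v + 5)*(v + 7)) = v^2 - 49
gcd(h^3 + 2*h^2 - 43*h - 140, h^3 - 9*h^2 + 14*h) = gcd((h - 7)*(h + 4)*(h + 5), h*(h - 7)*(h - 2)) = h - 7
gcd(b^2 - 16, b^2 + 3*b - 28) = b - 4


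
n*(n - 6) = n^2 - 6*n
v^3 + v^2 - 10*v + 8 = (v - 2)*(v - 1)*(v + 4)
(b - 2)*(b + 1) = b^2 - b - 2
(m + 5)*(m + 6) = m^2 + 11*m + 30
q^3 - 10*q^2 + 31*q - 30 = (q - 5)*(q - 3)*(q - 2)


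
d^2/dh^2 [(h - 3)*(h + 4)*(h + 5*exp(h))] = 5*h^2*exp(h) + 25*h*exp(h) + 6*h - 40*exp(h) + 2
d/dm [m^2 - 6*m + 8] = 2*m - 6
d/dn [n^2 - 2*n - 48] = 2*n - 2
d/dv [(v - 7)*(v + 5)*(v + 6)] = 3*v^2 + 8*v - 47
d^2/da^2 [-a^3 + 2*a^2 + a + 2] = 4 - 6*a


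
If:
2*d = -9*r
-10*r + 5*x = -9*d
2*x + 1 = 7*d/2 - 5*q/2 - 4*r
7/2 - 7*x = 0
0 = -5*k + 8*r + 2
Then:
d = -45/202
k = 242/505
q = -1203/1010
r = 5/101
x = 1/2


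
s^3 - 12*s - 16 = (s - 4)*(s + 2)^2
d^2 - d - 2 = (d - 2)*(d + 1)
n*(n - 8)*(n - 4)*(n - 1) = n^4 - 13*n^3 + 44*n^2 - 32*n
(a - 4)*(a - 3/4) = a^2 - 19*a/4 + 3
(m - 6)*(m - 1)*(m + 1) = m^3 - 6*m^2 - m + 6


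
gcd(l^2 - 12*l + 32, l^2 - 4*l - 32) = l - 8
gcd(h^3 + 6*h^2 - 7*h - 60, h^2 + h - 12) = h^2 + h - 12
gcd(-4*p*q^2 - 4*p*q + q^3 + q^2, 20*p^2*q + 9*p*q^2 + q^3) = q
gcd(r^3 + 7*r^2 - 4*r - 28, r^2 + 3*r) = 1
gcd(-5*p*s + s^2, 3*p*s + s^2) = s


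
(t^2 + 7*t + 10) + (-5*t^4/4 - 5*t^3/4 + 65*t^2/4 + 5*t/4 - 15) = -5*t^4/4 - 5*t^3/4 + 69*t^2/4 + 33*t/4 - 5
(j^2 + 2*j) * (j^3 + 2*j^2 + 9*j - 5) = j^5 + 4*j^4 + 13*j^3 + 13*j^2 - 10*j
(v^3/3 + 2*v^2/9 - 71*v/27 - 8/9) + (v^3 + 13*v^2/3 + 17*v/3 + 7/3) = 4*v^3/3 + 41*v^2/9 + 82*v/27 + 13/9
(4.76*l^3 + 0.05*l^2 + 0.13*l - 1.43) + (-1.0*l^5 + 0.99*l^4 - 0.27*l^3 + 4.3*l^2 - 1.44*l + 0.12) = -1.0*l^5 + 0.99*l^4 + 4.49*l^3 + 4.35*l^2 - 1.31*l - 1.31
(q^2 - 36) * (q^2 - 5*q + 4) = q^4 - 5*q^3 - 32*q^2 + 180*q - 144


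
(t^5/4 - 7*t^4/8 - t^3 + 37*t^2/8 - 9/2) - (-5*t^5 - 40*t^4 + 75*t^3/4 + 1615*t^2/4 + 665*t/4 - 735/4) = 21*t^5/4 + 313*t^4/8 - 79*t^3/4 - 3193*t^2/8 - 665*t/4 + 717/4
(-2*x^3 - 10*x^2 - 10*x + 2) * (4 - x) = 2*x^4 + 2*x^3 - 30*x^2 - 42*x + 8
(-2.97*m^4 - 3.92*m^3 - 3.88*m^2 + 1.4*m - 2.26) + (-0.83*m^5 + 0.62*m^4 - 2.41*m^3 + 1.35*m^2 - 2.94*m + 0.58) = -0.83*m^5 - 2.35*m^4 - 6.33*m^3 - 2.53*m^2 - 1.54*m - 1.68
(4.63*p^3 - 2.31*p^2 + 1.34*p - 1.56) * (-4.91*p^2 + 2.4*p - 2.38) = -22.7333*p^5 + 22.4541*p^4 - 23.1428*p^3 + 16.3734*p^2 - 6.9332*p + 3.7128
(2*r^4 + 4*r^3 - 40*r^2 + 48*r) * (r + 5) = 2*r^5 + 14*r^4 - 20*r^3 - 152*r^2 + 240*r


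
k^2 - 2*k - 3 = (k - 3)*(k + 1)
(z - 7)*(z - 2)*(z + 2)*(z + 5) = z^4 - 2*z^3 - 39*z^2 + 8*z + 140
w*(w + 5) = w^2 + 5*w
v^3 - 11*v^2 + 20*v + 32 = (v - 8)*(v - 4)*(v + 1)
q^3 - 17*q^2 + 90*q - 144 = (q - 8)*(q - 6)*(q - 3)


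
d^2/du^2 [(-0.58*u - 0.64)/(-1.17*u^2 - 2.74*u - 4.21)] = ((0.58*u + 0.64)*(2.34*u + 2.74)*(4.68*u + 5.48) - (4.0716*u + 4.676)*(1.17*u^2 + 2.74*u + 4.21))/(1.17*u^2 + 2.74*u + 4.21)^3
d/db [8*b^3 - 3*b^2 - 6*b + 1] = 24*b^2 - 6*b - 6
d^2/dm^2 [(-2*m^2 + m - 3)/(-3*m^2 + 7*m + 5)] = 2*(33*m^3 + 171*m^2 - 234*m + 277)/(27*m^6 - 189*m^5 + 306*m^4 + 287*m^3 - 510*m^2 - 525*m - 125)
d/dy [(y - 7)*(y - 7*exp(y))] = y - (y - 7)*(7*exp(y) - 1) - 7*exp(y)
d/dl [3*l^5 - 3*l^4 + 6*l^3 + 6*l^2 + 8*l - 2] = 15*l^4 - 12*l^3 + 18*l^2 + 12*l + 8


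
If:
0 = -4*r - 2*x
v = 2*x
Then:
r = -x/2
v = 2*x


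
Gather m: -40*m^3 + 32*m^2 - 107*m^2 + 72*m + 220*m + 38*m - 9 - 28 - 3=-40*m^3 - 75*m^2 + 330*m - 40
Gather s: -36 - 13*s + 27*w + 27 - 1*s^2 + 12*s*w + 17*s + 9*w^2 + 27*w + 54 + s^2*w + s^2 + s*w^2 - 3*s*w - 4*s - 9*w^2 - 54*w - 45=s^2*w + s*(w^2 + 9*w)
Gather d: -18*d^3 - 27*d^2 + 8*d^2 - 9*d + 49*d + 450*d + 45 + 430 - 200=-18*d^3 - 19*d^2 + 490*d + 275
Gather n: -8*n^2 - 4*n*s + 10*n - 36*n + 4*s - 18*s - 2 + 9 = -8*n^2 + n*(-4*s - 26) - 14*s + 7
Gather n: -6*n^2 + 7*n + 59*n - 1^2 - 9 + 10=-6*n^2 + 66*n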